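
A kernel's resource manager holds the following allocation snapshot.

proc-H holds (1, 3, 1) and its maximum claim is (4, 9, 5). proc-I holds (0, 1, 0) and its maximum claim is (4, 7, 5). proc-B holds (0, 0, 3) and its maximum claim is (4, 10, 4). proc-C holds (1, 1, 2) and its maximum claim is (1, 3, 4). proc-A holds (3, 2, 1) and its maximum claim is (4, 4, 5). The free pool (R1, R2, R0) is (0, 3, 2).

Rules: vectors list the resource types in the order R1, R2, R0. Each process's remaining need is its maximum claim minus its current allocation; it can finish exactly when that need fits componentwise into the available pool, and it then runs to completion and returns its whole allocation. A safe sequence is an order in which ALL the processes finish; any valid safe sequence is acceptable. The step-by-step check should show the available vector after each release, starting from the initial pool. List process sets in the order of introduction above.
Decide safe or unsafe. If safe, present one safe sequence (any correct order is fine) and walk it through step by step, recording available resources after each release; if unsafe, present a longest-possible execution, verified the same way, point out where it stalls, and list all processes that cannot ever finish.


SAFE — a valid safe sequence is proc-C, proc-A, proc-H, proc-I, proc-B.
Key observation: at proc-C the run first touches a limit — (0, 2, 2) against (0, 3, 2), exact on a resource it actually requests.
Walking it through:
  pool = (0, 3, 2)
  run proc-C (needs (0, 2, 2), free (0, 3, 2)); after release of (1, 1, 2) the pool is (1, 4, 4)
  run proc-A (needs (1, 2, 4), free (1, 4, 4)); after release of (3, 2, 1) the pool is (4, 6, 5)
  run proc-H (needs (3, 6, 4), free (4, 6, 5)); after release of (1, 3, 1) the pool is (5, 9, 6)
  run proc-I (needs (4, 6, 5), free (5, 9, 6)); after release of (0, 1, 0) the pool is (5, 10, 6)
  run proc-B (needs (4, 10, 1), free (5, 10, 6)); after release of (0, 0, 3) the pool is (5, 10, 9)


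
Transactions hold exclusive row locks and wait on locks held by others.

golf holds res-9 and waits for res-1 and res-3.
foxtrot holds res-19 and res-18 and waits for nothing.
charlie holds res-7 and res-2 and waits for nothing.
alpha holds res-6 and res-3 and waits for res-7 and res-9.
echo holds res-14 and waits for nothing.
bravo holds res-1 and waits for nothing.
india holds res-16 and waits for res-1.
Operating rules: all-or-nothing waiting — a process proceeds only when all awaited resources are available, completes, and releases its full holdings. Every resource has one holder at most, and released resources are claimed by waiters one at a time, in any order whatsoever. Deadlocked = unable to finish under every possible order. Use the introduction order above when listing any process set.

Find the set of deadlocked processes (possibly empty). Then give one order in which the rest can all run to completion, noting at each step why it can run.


Deadlocked: golf and alpha.
Key observation: the cycle golf -> alpha -> golf can never break — each member waits on the next; no other process is dragged down with it.
One completion order for the rest: bravo, india, charlie, echo, foxtrot.
Step-by-step check:
  run bravo (it waits on nothing); releases res-1
  run india (all its waits — res-1 — are resolved); releases res-16
  run charlie (it waits on nothing); releases res-7 and res-2
  run echo (it waits on nothing); releases res-14
  run foxtrot (it waits on nothing); releases res-19 and res-18


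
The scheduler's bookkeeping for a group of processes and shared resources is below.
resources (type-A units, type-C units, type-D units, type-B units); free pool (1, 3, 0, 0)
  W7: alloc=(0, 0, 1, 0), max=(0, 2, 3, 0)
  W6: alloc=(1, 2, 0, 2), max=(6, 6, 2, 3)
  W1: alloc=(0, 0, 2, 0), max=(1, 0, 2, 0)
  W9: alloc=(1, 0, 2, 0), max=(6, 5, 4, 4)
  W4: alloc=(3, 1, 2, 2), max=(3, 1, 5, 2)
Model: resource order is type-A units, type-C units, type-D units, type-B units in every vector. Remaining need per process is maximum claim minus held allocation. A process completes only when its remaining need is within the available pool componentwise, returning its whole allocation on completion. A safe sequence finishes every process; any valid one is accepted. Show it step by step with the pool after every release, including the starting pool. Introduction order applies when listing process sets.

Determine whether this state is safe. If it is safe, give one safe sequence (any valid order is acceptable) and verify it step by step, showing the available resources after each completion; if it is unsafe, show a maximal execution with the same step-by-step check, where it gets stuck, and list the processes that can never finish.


UNSAFE.
Key observation: the wall is type-A units: completing W1, W7, W4 brings the pool only to (4, 4, 5, 2), and all the rest need more.
The run W1, W7, W4 cannot be extended any further. Step-by-step check:
  pool = (1, 3, 0, 0)
  W1: need (1, 0, 0, 0) fits (1, 3, 0, 0); releases (0, 0, 2, 0), pool now (1, 3, 2, 0)
  W7: need (0, 2, 2, 0) fits (1, 3, 2, 0); releases (0, 0, 1, 0), pool now (1, 3, 3, 0)
  W4: need (0, 0, 3, 0) fits (1, 3, 3, 0); releases (3, 1, 2, 2), pool now (4, 4, 5, 2)
  blocked: W6 wants (5, 4, 2, 1), pool (4, 4, 5, 2) — not enough type-A units
  blocked: W9 wants (5, 5, 2, 4), pool (4, 4, 5, 2) — not enough type-A units, type-C units and type-B units
Permanently blocked: W6 and W9.


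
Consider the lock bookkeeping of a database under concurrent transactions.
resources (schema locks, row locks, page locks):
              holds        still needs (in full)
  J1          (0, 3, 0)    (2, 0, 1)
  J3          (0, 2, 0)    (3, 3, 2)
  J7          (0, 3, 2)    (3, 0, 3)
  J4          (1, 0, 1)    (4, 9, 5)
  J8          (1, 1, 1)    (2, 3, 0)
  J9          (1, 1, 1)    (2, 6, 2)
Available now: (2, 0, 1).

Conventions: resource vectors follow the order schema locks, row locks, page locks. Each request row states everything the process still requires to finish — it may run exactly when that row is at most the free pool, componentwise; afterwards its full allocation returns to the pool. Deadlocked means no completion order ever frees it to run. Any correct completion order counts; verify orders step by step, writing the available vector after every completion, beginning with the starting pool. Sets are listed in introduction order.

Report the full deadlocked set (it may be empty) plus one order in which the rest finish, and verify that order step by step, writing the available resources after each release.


Nothing here is deadlocked.
Key observation: no deadlock: J1 fits now, and the freed resources carry the rest through.
The rest can finish in the order J1, J8, J3, J9, J7, J4. Walking it through:
  pool = (2, 0, 1)
  J1: need (2, 0, 1) fits (2, 0, 1); releases (0, 3, 0), pool now (2, 3, 1)
  J8: need (2, 3, 0) fits (2, 3, 1); releases (1, 1, 1), pool now (3, 4, 2)
  J3: need (3, 3, 2) fits (3, 4, 2); releases (0, 2, 0), pool now (3, 6, 2)
  J9: need (2, 6, 2) fits (3, 6, 2); releases (1, 1, 1), pool now (4, 7, 3)
  J7: need (3, 0, 3) fits (4, 7, 3); releases (0, 3, 2), pool now (4, 10, 5)
  J4: need (4, 9, 5) fits (4, 10, 5); releases (1, 0, 1), pool now (5, 10, 6)


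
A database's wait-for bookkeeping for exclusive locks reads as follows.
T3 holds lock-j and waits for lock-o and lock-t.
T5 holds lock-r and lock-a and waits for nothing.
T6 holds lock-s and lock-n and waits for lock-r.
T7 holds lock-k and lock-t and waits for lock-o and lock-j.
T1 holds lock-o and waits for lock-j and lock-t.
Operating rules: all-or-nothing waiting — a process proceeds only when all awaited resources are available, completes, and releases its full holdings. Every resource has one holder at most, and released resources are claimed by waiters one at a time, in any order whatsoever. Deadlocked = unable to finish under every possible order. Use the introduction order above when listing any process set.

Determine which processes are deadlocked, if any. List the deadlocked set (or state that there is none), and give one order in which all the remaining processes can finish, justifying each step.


Deadlocked: T3, T7 and T1.
Key observation: the wait chain closes on itself along T3 -> T7 -> T3; T1 is caught in further circular waits.
A valid finishing order for the others: T5, T6.
Verifying each step:
  T5: no waits; runs immediately, freeing lock-r and lock-a
  T6: everything it awaited (lock-r) is free; runs, freeing lock-s and lock-n


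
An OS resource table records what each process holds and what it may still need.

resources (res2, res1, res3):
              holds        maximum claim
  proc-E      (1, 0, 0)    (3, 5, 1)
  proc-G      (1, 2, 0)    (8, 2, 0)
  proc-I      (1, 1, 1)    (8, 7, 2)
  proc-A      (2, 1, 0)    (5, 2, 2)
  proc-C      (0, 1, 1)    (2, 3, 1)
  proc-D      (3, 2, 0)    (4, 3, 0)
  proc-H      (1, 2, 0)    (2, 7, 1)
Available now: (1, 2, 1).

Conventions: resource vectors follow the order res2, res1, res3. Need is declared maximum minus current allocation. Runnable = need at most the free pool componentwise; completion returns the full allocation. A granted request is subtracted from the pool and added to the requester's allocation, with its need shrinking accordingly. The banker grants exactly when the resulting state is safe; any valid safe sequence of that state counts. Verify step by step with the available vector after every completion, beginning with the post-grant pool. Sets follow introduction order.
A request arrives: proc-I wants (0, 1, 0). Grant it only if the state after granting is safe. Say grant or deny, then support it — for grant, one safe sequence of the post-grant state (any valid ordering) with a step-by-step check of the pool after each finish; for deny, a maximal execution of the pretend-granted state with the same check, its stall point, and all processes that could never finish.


GRANT: granting preserves safety; a valid post-grant sequence is proc-D, proc-C, proc-A, proc-E, proc-G, proc-I, proc-H.
Key observation: (1, 1, 1) free after granting still covers proc-D first, and each release covers the next.
Check on the post-grant state, step by step:
  pool = (1, 1, 1)
  proc-D: need (1, 1, 0) fits (1, 1, 1); releases (3, 2, 0), pool now (4, 3, 1)
  proc-C: need (2, 2, 0) fits (4, 3, 1); releases (0, 1, 1), pool now (4, 4, 2)
  proc-A: need (3, 1, 2) fits (4, 4, 2); releases (2, 1, 0), pool now (6, 5, 2)
  proc-E: need (2, 5, 1) fits (6, 5, 2); releases (1, 0, 0), pool now (7, 5, 2)
  proc-G: need (7, 0, 0) fits (7, 5, 2); releases (1, 2, 0), pool now (8, 7, 2)
  proc-I: need (7, 5, 1) fits (8, 7, 2); releases (1, 2, 1), pool now (9, 9, 3)
  proc-H: need (1, 5, 1) fits (9, 9, 3); releases (1, 2, 0), pool now (10, 11, 3)


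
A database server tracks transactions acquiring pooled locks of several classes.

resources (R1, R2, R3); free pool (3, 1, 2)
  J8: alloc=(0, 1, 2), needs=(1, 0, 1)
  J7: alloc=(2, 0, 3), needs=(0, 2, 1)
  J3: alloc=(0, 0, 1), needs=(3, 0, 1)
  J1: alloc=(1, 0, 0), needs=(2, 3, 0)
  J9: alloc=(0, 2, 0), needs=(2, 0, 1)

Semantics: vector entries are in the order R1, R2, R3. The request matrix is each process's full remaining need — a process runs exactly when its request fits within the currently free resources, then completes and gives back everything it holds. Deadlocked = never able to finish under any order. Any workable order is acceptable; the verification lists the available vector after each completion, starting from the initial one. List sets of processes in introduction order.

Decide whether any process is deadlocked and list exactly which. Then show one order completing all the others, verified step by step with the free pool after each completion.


Nothing here is deadlocked.
Key observation: J9 can run right away; the returned allocation unlocks the remaining processes in turn.
The rest can finish in the order J9, J1, J7, J3, J8. Check, step by step:
  pool = (3, 1, 2)
  run J9 (needs (2, 0, 1), free (3, 1, 2)); after release of (0, 2, 0) the pool is (3, 3, 2)
  run J1 (needs (2, 3, 0), free (3, 3, 2)); after release of (1, 0, 0) the pool is (4, 3, 2)
  run J7 (needs (0, 2, 1), free (4, 3, 2)); after release of (2, 0, 3) the pool is (6, 3, 5)
  run J3 (needs (3, 0, 1), free (6, 3, 5)); after release of (0, 0, 1) the pool is (6, 3, 6)
  run J8 (needs (1, 0, 1), free (6, 3, 6)); after release of (0, 1, 2) the pool is (6, 4, 8)


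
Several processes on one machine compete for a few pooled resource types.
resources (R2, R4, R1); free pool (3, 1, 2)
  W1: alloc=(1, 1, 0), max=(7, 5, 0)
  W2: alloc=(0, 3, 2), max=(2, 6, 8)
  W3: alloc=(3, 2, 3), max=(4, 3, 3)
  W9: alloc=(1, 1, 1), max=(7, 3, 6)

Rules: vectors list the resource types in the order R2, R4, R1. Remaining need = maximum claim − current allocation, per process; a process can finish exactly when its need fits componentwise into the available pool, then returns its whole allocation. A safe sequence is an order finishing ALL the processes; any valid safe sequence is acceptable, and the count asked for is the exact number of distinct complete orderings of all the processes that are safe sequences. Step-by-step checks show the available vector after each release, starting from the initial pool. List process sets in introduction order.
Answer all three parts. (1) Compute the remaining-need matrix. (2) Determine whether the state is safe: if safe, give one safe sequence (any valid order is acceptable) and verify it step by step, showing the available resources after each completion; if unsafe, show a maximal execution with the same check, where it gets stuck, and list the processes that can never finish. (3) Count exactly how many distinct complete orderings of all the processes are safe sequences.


(1) Outstanding need per process (order R2, R4, R1):
  W1: (6, 4, 0)
  W2: (2, 3, 6)
  W3: (1, 1, 0)
  W9: (6, 2, 5)
(2) The state is SAFE; one workable sequence: W3, W9, W1, W2.
Key observation: the first exact fit in this order is W3 — it needs (1, 1, 0) with (3, 1, 2) free, meeting a requested resource to the last unit.
Check, step by step:
  pool = (3, 1, 2)
  W3: need (1, 1, 0) fits (3, 1, 2); releases (3, 2, 3), pool now (6, 3, 5)
  W9: need (6, 2, 5) fits (6, 3, 5); releases (1, 1, 1), pool now (7, 4, 6)
  W1: need (6, 4, 0) fits (7, 4, 6); releases (1, 1, 0), pool now (8, 5, 6)
  W2: need (2, 3, 6) fits (8, 5, 6); releases (0, 3, 2), pool now (8, 8, 8)
(3) The exact count: 2 of the possible complete orderings are safe sequences.


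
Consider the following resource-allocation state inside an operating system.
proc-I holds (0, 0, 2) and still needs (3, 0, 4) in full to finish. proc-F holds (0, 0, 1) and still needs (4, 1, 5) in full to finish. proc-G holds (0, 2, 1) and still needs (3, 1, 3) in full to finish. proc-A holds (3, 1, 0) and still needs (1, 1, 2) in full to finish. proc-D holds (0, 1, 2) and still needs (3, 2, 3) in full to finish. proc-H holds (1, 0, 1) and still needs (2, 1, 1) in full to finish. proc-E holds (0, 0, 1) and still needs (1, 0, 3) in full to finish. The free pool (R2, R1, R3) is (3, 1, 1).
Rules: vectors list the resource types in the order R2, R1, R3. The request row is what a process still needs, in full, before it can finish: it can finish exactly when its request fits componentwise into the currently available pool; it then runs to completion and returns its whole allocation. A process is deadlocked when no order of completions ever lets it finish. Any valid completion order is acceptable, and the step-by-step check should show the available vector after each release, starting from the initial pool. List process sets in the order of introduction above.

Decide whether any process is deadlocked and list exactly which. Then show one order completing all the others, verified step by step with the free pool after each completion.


Deadlocked: proc-I, proc-F, proc-G, proc-D and proc-E.
Key observation: no order helps: past proc-H, proc-A, the free pool tops out at (7, 2, 2), below what each blocked process needs in R3.
One completion order for the rest: proc-H, proc-A. Walking it through:
  pool = (3, 1, 1)
  run proc-H (needs (2, 1, 1), free (3, 1, 1)); after release of (1, 0, 1) the pool is (4, 1, 2)
  run proc-A (needs (1, 1, 2), free (4, 1, 2)); after release of (3, 1, 0) the pool is (7, 2, 2)
The stuck group stays short no matter what:
  proc-I still needs (3, 0, 4) but only (7, 2, 2) is free — short on R3
  proc-F still needs (4, 1, 5) but only (7, 2, 2) is free — short on R3
  proc-G still needs (3, 1, 3) but only (7, 2, 2) is free — short on R3
  proc-D still needs (3, 2, 3) but only (7, 2, 2) is free — short on R3
  proc-E still needs (1, 0, 3) but only (7, 2, 2) is free — short on R3


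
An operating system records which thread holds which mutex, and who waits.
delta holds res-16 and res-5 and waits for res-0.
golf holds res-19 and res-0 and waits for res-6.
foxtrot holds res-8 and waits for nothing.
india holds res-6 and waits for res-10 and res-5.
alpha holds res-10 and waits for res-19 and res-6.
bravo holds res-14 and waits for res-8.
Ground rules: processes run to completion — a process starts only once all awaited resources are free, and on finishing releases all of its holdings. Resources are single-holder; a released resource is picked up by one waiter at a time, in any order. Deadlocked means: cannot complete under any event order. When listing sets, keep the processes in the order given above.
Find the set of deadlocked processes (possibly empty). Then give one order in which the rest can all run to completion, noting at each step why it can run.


Deadlocked: delta, golf, india and alpha.
Key observation: delta -> golf -> india -> delta is a circular wait — nothing in it can go first; alpha is caught in further circular waits.
A valid finishing order for the others: foxtrot, bravo.
Walking it through:
  foxtrot waits on nothing -> runs at once and releases res-8
  run bravo (all its waits — res-8 — are resolved); releases res-14


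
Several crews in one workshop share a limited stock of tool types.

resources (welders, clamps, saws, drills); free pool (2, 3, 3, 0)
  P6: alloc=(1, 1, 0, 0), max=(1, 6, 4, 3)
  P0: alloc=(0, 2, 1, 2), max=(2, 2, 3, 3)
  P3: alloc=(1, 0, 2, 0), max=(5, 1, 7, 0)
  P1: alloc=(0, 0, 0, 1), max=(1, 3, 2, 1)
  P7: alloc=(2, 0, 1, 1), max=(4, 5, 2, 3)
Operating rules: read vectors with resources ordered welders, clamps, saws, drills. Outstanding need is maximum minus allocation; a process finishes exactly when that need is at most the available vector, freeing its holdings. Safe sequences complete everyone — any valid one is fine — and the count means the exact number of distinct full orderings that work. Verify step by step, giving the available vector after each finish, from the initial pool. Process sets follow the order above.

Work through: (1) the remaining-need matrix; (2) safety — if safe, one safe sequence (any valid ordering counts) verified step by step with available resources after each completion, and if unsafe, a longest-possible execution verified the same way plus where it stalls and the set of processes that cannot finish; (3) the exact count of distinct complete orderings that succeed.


(1) Outstanding need per process (order welders, clamps, saws, drills):
  P6: (0, 5, 4, 3)
  P0: (2, 0, 2, 1)
  P3: (4, 1, 5, 0)
  P1: (1, 3, 2, 0)
  P7: (2, 5, 1, 2)
(2) SAFE, for example via the order P1, P0, P7, P6, P3.
Key observation: the order's first zero-slack moment is P1 ((1, 3, 2, 0) needed, (2, 3, 3, 0) free — a requested resource with nothing to spare).
Walking it through:
  pool = (2, 3, 3, 0)
  P1 needs (1, 3, 2, 0) <= (2, 3, 3, 0) -> finishes; pool += (0, 0, 0, 1) = (2, 3, 3, 1)
  P0 needs (2, 0, 2, 1) <= (2, 3, 3, 1) -> finishes; pool += (0, 2, 1, 2) = (2, 5, 4, 3)
  P7 needs (2, 5, 1, 2) <= (2, 5, 4, 3) -> finishes; pool += (2, 0, 1, 1) = (4, 5, 5, 4)
  P6 needs (0, 5, 4, 3) <= (4, 5, 5, 4) -> finishes; pool += (1, 1, 0, 0) = (5, 6, 5, 4)
  P3 needs (4, 1, 5, 0) <= (5, 6, 5, 4) -> finishes; pool += (1, 0, 2, 0) = (6, 6, 7, 4)
(3) Exactly 3 of the possible complete orderings are safe sequences.


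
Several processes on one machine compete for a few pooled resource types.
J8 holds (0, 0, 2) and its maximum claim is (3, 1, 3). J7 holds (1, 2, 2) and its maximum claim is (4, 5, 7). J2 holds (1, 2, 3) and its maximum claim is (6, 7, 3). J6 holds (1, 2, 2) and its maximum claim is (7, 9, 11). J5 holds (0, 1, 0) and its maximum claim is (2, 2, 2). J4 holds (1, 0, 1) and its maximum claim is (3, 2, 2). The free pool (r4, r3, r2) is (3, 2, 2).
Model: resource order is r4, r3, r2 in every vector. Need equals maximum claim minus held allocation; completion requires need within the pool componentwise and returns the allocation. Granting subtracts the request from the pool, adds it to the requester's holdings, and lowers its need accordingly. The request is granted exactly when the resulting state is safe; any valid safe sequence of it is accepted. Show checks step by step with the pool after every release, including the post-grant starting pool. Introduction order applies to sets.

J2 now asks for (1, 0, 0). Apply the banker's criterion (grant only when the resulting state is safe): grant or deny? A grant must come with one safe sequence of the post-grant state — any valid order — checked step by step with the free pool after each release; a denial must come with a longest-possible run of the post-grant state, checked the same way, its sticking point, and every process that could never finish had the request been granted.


GRANT. The post-grant state is safe; one safe sequence: J4, J5, J8, J7, J2, J6.
Key observation: (2, 2, 2) free after granting still covers J4 first, and each release covers the next.
Step-by-step check of the post-grant state:
  pool = (2, 2, 2)
  run J4 (needs (2, 2, 1), free (2, 2, 2)); after release of (1, 0, 1) the pool is (3, 2, 3)
  run J5 (needs (2, 1, 2), free (3, 2, 3)); after release of (0, 1, 0) the pool is (3, 3, 3)
  run J8 (needs (3, 1, 1), free (3, 3, 3)); after release of (0, 0, 2) the pool is (3, 3, 5)
  run J7 (needs (3, 3, 5), free (3, 3, 5)); after release of (1, 2, 2) the pool is (4, 5, 7)
  run J2 (needs (4, 5, 0), free (4, 5, 7)); after release of (2, 2, 3) the pool is (6, 7, 10)
  run J6 (needs (6, 7, 9), free (6, 7, 10)); after release of (1, 2, 2) the pool is (7, 9, 12)


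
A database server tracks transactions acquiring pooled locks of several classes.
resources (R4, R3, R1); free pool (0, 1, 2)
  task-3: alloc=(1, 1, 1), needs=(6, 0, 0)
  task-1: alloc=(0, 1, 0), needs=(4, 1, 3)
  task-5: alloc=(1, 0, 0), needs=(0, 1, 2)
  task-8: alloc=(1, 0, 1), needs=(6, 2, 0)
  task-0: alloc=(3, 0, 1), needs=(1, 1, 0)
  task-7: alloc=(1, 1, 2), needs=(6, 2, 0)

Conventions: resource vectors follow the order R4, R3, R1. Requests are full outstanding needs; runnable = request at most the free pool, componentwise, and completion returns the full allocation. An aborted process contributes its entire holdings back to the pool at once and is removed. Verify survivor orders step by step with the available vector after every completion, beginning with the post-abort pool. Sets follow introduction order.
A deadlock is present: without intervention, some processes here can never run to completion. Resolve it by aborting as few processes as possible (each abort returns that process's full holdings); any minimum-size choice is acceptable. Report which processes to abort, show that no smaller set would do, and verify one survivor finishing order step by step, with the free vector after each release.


Minimum abort set: task-3 and task-8.
Key observation: before aborting task-3 and task-8, task-7 was permanently blocked — no order could ever run it; afterwards it completes at step 3.
No one abort is enough; case by case: task-3 alone leaves task-8 blocked (short on R4); task-1 alone leaves task-3 blocked (short on R4); task-5 alone leaves task-3 blocked (short on R4); task-8 alone leaves task-3 blocked (short on R4); task-0 alone leaves task-3 blocked (short on R4); task-7 alone leaves task-3 blocked (short on R4).
The survivors complete as task-0, task-5, task-7, task-1. Walking it through (starting from the post-abort pool):
  pool = (2, 2, 4)
  task-0: need (1, 1, 0) fits (2, 2, 4); releases (3, 0, 1), pool now (5, 2, 5)
  task-5: need (0, 1, 2) fits (5, 2, 5); releases (1, 0, 0), pool now (6, 2, 5)
  task-7: need (6, 2, 0) fits (6, 2, 5); releases (1, 1, 2), pool now (7, 3, 7)
  task-1: need (4, 1, 3) fits (7, 3, 7); releases (0, 1, 0), pool now (7, 4, 7)


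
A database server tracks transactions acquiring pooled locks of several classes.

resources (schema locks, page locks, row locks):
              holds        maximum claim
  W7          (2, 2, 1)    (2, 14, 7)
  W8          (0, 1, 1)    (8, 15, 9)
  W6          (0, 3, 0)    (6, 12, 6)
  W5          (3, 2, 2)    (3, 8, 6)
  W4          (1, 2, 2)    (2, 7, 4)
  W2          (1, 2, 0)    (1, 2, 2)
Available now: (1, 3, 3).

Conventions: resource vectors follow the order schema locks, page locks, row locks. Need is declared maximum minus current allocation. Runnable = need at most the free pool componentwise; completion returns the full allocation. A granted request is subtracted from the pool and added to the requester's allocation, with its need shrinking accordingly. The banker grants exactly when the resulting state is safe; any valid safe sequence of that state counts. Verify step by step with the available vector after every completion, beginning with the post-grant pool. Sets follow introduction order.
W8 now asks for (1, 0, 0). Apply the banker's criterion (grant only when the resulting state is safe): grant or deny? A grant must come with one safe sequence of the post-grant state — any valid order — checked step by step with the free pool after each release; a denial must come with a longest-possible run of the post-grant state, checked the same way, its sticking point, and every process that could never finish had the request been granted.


DENY: after the grant no complete ordering would exist.
Key observation: after W2, W4, W5 the pool peaks at (5, 9, 7), and each blocked process is short somewhere: W7 on page locks; W8 on schema locks, page locks, row locks; W6 on schema locks.
After a pretend grant, a maximal execution: W2, W4, W5 — then nothing else fits. Walking it through:
  pool = (0, 3, 3)
  W2: need (0, 0, 2) fits (0, 3, 3); releases (1, 2, 0), pool now (1, 5, 3)
  W4: need (1, 5, 2) fits (1, 5, 3); releases (1, 2, 2), pool now (2, 7, 5)
  W5: need (0, 6, 4) fits (2, 7, 5); releases (3, 2, 2), pool now (5, 9, 7)
  W7 cannot run: need (0, 12, 6) vs free (5, 9, 7) (insufficient page locks)
  W8 cannot run: need (7, 14, 8) vs free (5, 9, 7) (insufficient schema locks, page locks and row locks)
  W6 cannot run: need (6, 9, 6) vs free (5, 9, 7) (insufficient schema locks)
Processes that could never finish after the grant: W7, W8 and W6.


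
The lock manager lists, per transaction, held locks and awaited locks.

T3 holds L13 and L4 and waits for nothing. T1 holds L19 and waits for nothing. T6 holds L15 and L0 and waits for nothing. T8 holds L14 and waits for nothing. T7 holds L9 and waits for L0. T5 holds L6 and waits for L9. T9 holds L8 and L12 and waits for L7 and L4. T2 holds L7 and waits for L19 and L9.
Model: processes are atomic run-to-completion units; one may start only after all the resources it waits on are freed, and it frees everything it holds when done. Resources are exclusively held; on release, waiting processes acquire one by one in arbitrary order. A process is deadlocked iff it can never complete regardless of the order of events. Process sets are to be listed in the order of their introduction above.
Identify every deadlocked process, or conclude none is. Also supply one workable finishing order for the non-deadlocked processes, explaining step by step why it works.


No process is deadlocked.
Key observation: every chain of waits terminates; starting from the processes that wait on nothing, all the rest unlock in turn.
The rest can finish in the order T6, T7, T3, T1, T2, T9, T8, T5.
Verifying each step:
  run T6 (it waits on nothing); releases L15 and L0
  run T7 (all its waits — L0 — are resolved); releases L9
  run T3 (it waits on nothing); releases L13 and L4
  run T1 (it waits on nothing); releases L19
  run T2 (all its waits — L19 and L9 — are resolved); releases L7
  run T9 (all its waits — L7 and L4 — are resolved); releases L8 and L12
  run T8 (it waits on nothing); releases L14
  run T5 (all its waits — L9 — are resolved); releases L6


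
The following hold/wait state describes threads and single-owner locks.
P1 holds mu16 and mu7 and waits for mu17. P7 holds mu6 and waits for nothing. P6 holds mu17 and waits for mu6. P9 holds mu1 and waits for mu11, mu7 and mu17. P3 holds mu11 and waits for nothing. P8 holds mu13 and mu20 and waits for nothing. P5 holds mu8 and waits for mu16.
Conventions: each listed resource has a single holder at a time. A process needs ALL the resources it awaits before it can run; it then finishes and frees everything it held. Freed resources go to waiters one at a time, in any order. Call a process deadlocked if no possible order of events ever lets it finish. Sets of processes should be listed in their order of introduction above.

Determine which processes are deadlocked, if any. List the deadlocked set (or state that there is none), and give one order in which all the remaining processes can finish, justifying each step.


No process is deadlocked.
Key observation: every chain of waits terminates; starting from the processes that wait on nothing, all the rest unlock in turn.
A valid finishing order for the others: P7, P3, P6, P1, P8, P5, P9.
Step-by-step check:
  run P7 (it waits on nothing); releases mu6
  run P3 (it waits on nothing); releases mu11
  P6 waits on mu6 — all released -> runs and releases mu17
  P1 waits on mu17 — all released -> runs and releases mu16 and mu7
  run P8 (it waits on nothing); releases mu13 and mu20
  P5 waits on mu16 — all released -> runs and releases mu8
  P9 waits on mu11, mu7 and mu17 — all released -> runs and releases mu1


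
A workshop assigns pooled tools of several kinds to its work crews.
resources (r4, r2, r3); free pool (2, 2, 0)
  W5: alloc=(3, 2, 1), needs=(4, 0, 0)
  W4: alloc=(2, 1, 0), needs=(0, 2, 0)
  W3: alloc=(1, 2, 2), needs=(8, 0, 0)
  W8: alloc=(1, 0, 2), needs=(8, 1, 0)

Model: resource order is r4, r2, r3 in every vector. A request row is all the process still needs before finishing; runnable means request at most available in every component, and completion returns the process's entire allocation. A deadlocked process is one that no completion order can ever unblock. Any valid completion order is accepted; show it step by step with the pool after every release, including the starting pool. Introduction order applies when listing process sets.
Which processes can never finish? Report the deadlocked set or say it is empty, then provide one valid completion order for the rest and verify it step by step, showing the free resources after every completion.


Deadlocked set: W3 and W8.
Key observation: no order helps: past W4, W5, the free pool tops out at (7, 5, 1), below what each blocked process needs in r4.
The rest can finish in the order W4, W5. Check, step by step:
  pool = (2, 2, 0)
  W4: need (0, 2, 0) fits (2, 2, 0); releases (2, 1, 0), pool now (4, 3, 0)
  W5: need (4, 0, 0) fits (4, 3, 0); releases (3, 2, 1), pool now (7, 5, 1)
The stuck group stays short no matter what:
  W3 cannot run: need (8, 0, 0) vs free (7, 5, 1) (insufficient r4)
  W8 cannot run: need (8, 1, 0) vs free (7, 5, 1) (insufficient r4)


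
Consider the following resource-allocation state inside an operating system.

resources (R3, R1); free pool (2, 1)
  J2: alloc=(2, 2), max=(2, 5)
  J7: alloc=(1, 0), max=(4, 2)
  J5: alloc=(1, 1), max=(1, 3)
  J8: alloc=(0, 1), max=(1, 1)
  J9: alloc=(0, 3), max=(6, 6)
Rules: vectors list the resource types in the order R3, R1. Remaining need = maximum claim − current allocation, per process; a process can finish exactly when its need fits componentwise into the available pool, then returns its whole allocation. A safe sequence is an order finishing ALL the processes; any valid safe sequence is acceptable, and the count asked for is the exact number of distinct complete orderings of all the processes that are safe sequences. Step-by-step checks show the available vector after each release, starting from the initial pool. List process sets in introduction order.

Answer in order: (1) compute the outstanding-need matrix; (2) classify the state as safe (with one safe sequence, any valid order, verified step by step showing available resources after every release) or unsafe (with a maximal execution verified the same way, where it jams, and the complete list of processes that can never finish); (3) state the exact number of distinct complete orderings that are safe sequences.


(1) Need matrix, components ordered R3, R1:
  J2: (0, 3)
  J7: (3, 2)
  J5: (0, 2)
  J8: (1, 0)
  J9: (6, 3)
(2) SAFE, for example via the order J8, J5, J2, J7, J9.
Key observation: the first exact fit in this order is J5 — it needs (0, 2) with (2, 2) free, meeting a requested resource to the last unit.
Walking it through:
  pool = (2, 1)
  run J8 (needs (1, 0), free (2, 1)); after release of (0, 1) the pool is (2, 2)
  run J5 (needs (0, 2), free (2, 2)); after release of (1, 1) the pool is (3, 3)
  run J2 (needs (0, 3), free (3, 3)); after release of (2, 2) the pool is (5, 5)
  run J7 (needs (3, 2), free (5, 5)); after release of (1, 0) the pool is (6, 5)
  run J9 (needs (6, 3), free (6, 5)); after release of (0, 3) the pool is (6, 8)
(3) The exact count: 2 of the possible complete orderings are safe sequences.


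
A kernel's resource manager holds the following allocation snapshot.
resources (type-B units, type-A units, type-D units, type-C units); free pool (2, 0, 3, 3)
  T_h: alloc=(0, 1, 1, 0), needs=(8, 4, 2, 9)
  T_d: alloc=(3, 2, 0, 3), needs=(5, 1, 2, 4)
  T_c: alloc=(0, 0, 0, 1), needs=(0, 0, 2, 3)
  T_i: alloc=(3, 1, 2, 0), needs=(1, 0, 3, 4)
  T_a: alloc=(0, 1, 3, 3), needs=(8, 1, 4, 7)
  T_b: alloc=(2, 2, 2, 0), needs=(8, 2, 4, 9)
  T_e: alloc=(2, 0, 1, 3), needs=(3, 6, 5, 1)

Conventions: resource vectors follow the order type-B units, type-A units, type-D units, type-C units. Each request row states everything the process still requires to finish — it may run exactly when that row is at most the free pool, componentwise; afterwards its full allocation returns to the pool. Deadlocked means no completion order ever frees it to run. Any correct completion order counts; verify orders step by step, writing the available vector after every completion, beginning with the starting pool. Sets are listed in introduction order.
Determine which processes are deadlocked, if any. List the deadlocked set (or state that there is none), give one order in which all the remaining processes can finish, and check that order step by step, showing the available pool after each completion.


Nothing here is deadlocked.
Key observation: beginning at T_c, releases accumulate fast enough that every process eventually fits.
One completion order for the rest: T_c, T_i, T_d, T_a, T_b, T_e, T_h. Step-by-step check:
  pool = (2, 0, 3, 3)
  T_c: need (0, 0, 2, 3) fits (2, 0, 3, 3); releases (0, 0, 0, 1), pool now (2, 0, 3, 4)
  T_i: need (1, 0, 3, 4) fits (2, 0, 3, 4); releases (3, 1, 2, 0), pool now (5, 1, 5, 4)
  T_d: need (5, 1, 2, 4) fits (5, 1, 5, 4); releases (3, 2, 0, 3), pool now (8, 3, 5, 7)
  T_a: need (8, 1, 4, 7) fits (8, 3, 5, 7); releases (0, 1, 3, 3), pool now (8, 4, 8, 10)
  T_b: need (8, 2, 4, 9) fits (8, 4, 8, 10); releases (2, 2, 2, 0), pool now (10, 6, 10, 10)
  T_e: need (3, 6, 5, 1) fits (10, 6, 10, 10); releases (2, 0, 1, 3), pool now (12, 6, 11, 13)
  T_h: need (8, 4, 2, 9) fits (12, 6, 11, 13); releases (0, 1, 1, 0), pool now (12, 7, 12, 13)


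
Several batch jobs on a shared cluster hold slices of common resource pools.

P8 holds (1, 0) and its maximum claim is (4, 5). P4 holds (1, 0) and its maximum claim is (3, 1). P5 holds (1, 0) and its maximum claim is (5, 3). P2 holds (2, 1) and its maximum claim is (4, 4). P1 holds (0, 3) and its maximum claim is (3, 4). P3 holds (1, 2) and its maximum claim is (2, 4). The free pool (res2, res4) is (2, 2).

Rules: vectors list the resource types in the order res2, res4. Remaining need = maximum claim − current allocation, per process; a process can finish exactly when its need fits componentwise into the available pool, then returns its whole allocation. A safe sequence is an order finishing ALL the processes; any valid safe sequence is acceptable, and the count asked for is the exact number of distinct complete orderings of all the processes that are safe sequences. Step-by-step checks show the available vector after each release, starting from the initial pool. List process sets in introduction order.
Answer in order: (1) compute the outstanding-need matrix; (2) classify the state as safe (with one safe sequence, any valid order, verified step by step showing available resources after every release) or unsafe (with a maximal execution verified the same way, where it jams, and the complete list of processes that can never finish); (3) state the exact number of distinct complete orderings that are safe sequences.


(1) Need matrix, components ordered res2, res4:
  P8: (3, 5)
  P4: (2, 1)
  P5: (4, 3)
  P2: (2, 3)
  P1: (3, 1)
  P3: (1, 2)
(2) SAFE. One safe sequence: P3, P1, P4, P2, P8, P5.
Key observation: reading the order forward, P3 is the first process whose need (1, 2) meets the free pool (2, 2) exactly on a resource it requests.
Step-by-step check:
  pool = (2, 2)
  run P3 (needs (1, 2), free (2, 2)); after release of (1, 2) the pool is (3, 4)
  run P1 (needs (3, 1), free (3, 4)); after release of (0, 3) the pool is (3, 7)
  run P4 (needs (2, 1), free (3, 7)); after release of (1, 0) the pool is (4, 7)
  run P2 (needs (2, 3), free (4, 7)); after release of (2, 1) the pool is (6, 8)
  run P8 (needs (3, 5), free (6, 8)); after release of (1, 0) the pool is (7, 8)
  run P5 (needs (4, 3), free (7, 8)); after release of (1, 0) the pool is (8, 8)
(3) The exact count: 92 of the possible complete orderings are safe sequences.


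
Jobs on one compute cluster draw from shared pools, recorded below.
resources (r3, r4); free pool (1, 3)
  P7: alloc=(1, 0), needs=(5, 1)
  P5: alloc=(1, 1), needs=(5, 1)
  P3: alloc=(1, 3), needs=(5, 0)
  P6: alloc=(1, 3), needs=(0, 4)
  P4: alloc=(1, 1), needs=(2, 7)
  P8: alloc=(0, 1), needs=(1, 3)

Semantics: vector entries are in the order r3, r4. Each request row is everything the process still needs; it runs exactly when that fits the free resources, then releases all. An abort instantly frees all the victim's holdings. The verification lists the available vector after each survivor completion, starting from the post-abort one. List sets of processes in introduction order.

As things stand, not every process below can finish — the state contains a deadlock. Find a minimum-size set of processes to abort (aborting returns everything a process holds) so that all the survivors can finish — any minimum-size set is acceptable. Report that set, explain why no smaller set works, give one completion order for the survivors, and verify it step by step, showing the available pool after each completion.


Abort P7 and P3.
Key observation: before aborting P7 and P3, P5 was permanently blocked — no order could ever run it; afterwards it completes at step 3.
Minimality, checking each single-abort alternative: P7 alone leaves P5 blocked (short on r3); P5 alone leaves P7 blocked (short on r3); P3 alone leaves P7 blocked (short on r3); P6 alone leaves P7 blocked (short on r3); P4 alone leaves P7 blocked (short on r3); P8 alone leaves P7 blocked (short on r3).
The survivors complete as P6, P4, P5, P8. Walking it through (starting from the post-abort pool):
  pool = (3, 6)
  run P6 (needs (0, 4), free (3, 6)); after release of (1, 3) the pool is (4, 9)
  run P4 (needs (2, 7), free (4, 9)); after release of (1, 1) the pool is (5, 10)
  run P5 (needs (5, 1), free (5, 10)); after release of (1, 1) the pool is (6, 11)
  run P8 (needs (1, 3), free (6, 11)); after release of (0, 1) the pool is (6, 12)
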